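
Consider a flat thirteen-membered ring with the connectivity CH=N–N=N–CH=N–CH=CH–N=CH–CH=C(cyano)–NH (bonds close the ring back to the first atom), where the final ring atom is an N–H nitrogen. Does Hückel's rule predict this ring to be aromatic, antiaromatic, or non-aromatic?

Aromatic

Every ring atom contributes a p orbital perpendicular to the ring (the double-bond atoms are sp², each contributing one p electron; each sp² =N– keeps its lone pair in-plane and puts one electron into the π system; the pyrrole-type nitrogen donates its lone pair from the p orbital), so the π system is cyclic and fully conjugated.
Counting π electrons: 6 × 2 = 12 from the double-bond units + 2 from the NH atom = 14.
That gives a 4n+2 count (14, n = 3).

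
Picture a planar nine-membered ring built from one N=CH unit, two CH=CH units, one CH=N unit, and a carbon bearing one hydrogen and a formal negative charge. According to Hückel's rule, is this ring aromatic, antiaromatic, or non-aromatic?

All ring atoms are sp² and supply a p orbital to the ring (each doubly-bonded ring atom is sp² with one p-orbital electron; the doubly-bonded nitrogens are pyridine-type — their lone pairs lie in the ring plane, leaving one electron in the p orbital; the carbanion's lone pair occupies the p orbital); the conjugation is uninterrupted.
Counting π electrons: 4 × 2 = 8 from the double-bond units + 2 from the CH(-) atom = 10.
10 = 4(2) + 2, which satisfies Hückel's 4n+2 rule.

Aromatic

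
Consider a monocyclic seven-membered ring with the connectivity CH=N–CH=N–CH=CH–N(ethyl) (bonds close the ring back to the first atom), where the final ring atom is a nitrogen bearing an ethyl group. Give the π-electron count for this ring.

Every ring atom contributes a p orbital perpendicular to the ring (each doubly-bonded ring atom is sp² with one p-orbital electron; each sp² =N– keeps its lone pair in-plane and puts one electron into the π system; the pyrrole-type nitrogen donates its lone pair from the p orbital), so the π system is cyclic and fully conjugated.
Counting π electrons: 3 × 2 = 6 from the double-bond units + 2 from the N(ethyl) atom = 8.

8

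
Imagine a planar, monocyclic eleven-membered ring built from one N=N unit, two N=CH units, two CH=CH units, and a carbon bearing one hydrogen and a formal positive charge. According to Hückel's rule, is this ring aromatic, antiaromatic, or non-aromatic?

Check conjugation: the double-bond atoms are sp², each contributing one p electron; each =N– nitrogen is pyridine-type (lone pair in the sp² plane, one electron in the p orbital); the carbocation has an empty p orbital — every position has a p orbital, so the cyclic π system is continuous.
Adding the contributions, 5 × 2 = 10 from the double-bond units + 0 from the CH(+) atom = 10.
10 = 4(2) + 2, which satisfies Hückel's 4n+2 rule.

Aromatic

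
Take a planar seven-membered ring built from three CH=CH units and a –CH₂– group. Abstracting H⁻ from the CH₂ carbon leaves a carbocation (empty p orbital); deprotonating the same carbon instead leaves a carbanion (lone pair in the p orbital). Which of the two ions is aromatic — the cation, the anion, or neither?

The cation

Both ions have a continuous loop of p orbitals — each ring atom is sp².
Cation: 3 × 2 + 0 = 6 π electrons → 4(1)+2, aromatic.
Anion: 3 × 2 + 2 = 8 π electrons → 4(2), antiaromatic.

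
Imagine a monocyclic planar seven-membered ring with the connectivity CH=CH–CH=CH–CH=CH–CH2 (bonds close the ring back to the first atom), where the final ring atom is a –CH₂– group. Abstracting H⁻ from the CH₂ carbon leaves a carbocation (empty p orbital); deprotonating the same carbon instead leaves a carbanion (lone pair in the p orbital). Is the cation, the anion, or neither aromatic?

The cation

In both ions every ring atom is sp² and contributes a p orbital, so both rings are fully conjugated.
Cation: 3 × 2 + 0 = 6 π electrons → 4(1)+2, aromatic.
Anion: 3 × 2 + 2 = 8 π electrons → 4(2), antiaromatic.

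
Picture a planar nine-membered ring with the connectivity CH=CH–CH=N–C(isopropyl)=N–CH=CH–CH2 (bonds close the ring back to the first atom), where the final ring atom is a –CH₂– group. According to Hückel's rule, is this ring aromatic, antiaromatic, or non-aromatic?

Because the tetrahedral CH₂ carbon is sp³ and has no p orbital in the ring π system at the CH2 position, the π system cannot extend all the way around the ring.
Hückel's rule only applies to fully conjugated rings, so this one is simply non-aromatic.

Non-aromatic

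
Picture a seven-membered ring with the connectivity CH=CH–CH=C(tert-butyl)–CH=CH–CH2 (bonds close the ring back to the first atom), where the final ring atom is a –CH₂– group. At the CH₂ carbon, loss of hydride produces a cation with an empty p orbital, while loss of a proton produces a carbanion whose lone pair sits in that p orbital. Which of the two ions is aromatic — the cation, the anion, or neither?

The cation

Both ions have a continuous loop of p orbitals — each ring atom is sp².
Cation: 3 × 2 + 0 = 6 π electrons → 4(1)+2, aromatic.
Anion: 3 × 2 + 2 = 8 π electrons → 4(2), antiaromatic.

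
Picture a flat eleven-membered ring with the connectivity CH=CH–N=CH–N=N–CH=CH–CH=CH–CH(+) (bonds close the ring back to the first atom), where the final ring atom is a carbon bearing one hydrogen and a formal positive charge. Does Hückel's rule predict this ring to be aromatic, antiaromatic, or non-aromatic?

Every ring atom contributes a p orbital perpendicular to the ring (the double-bond atoms are sp², each contributing one p electron; the doubly-bonded nitrogens are pyridine-type — their lone pairs lie in the ring plane, leaving one electron in the p orbital; the carbocation has an empty p orbital), so the π system is cyclic and fully conjugated.
Adding the contributions, 5 × 2 = 10 from the double-bond units + 0 from the CH(+) atom = 10.
That gives a 4n+2 count (10, n = 2).

Aromatic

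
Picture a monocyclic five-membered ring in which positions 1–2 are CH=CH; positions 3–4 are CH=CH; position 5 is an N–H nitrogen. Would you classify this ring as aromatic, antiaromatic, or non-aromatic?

Check conjugation: every atom in a ring double bond is sp² and brings one electron to the p orbital; the pyrrole-type nitrogen donates its lone pair from the p orbital — every position has a p orbital, so the cyclic π system is continuous.
Adding the contributions, 2 × 2 = 4 from the double-bond units + 2 from the NH atom = 6.
With 6 π electrons (n = 1), the Hückel 4n+2 condition holds.

Aromatic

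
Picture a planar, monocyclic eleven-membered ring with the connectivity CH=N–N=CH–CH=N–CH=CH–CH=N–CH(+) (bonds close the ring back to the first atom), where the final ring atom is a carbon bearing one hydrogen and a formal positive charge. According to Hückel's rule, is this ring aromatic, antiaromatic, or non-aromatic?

Check conjugation: the double-bond atoms are sp², each contributing one p electron; each =N– nitrogen is pyridine-type (lone pair in the sp² plane, one electron in the p orbital); the carbocation has an empty p orbital — every position has a p orbital, so the cyclic π system is continuous.
Counting π electrons: 5 × 2 = 10 from the double-bond units + 0 from the CH(+) atom = 10.
10 = 4(2) + 2, which satisfies Hückel's 4n+2 rule.

Aromatic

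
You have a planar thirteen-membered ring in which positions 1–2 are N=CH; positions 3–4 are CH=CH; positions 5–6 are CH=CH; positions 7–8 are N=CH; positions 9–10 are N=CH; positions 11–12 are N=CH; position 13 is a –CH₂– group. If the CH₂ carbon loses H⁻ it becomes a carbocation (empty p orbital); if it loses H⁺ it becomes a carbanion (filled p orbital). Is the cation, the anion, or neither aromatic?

The anion

In both ions every ring atom is sp² and contributes a p orbital, so both rings are fully conjugated.
Cation: 6 × 2 + 0 = 12 π electrons → 4(3), antiaromatic.
Anion: 6 × 2 + 2 = 14 π electrons → 4(3)+2, aromatic.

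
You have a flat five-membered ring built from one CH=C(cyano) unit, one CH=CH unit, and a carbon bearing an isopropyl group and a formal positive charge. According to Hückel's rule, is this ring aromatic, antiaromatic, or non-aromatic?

All ring atoms are sp² and supply a p orbital to the ring (each doubly-bonded ring atom is sp² with one p-orbital electron; the carbocation has an empty p orbital); the conjugation is uninterrupted.
Adding the contributions, 2 × 2 = 4 from the double-bond units + 0 from the C(isopropyl)(+) atom = 4.
With 4 = 4·1 π electrons, Hückel's rule classifies the planar ring as antiaromatic.

Antiaromatic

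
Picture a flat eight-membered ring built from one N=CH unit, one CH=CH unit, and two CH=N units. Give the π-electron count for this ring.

8

Check conjugation: each doubly-bonded ring atom is sp² with one p-orbital electron; each =N– nitrogen is pyridine-type (lone pair in the sp² plane, one electron in the p orbital) — every position has a p orbital, so the cyclic π system is continuous.
π-electron count: 4 × 2 = 8 from the 4 double-bond units.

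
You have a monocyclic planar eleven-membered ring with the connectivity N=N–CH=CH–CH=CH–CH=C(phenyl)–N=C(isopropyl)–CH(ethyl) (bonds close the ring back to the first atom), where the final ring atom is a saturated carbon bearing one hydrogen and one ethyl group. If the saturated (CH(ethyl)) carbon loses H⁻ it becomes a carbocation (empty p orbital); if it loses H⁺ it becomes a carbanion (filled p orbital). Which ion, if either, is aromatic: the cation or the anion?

Once that carbon is sp², every ring atom has a p orbital and both ions are fully conjugated.
Cation: 5 × 2 + 0 = 10 π electrons → 4(2)+2, aromatic.
Anion: 5 × 2 + 2 = 12 π electrons → 4(3), antiaromatic.

The cation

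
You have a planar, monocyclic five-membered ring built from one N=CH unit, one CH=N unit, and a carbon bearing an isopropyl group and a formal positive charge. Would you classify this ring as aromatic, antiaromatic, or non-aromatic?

Check conjugation: each doubly-bonded ring atom is sp² with one p-orbital electron; each sp² =N– keeps its lone pair in-plane and puts one electron into the π system; the carbocation has an empty p orbital — every position has a p orbital, so the cyclic π system is continuous.
Tallying contributions gives 2 × 2 = 4 from the double-bond units + 0 from the C(isopropyl)(+) atom = 4.
With 4 = 4·1 π electrons, Hückel's rule classifies the planar ring as antiaromatic.

Antiaromatic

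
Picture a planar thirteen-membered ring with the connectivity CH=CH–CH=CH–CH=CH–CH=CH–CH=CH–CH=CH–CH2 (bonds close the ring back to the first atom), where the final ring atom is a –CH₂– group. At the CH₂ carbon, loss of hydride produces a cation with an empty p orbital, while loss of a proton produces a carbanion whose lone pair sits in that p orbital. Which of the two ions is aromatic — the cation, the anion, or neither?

The anion

In both ions every ring atom is sp² and contributes a p orbital, so both rings are fully conjugated.
Cation: 6 × 2 + 0 = 12 π electrons → 4(3), antiaromatic.
Anion: 6 × 2 + 2 = 14 π electrons → 4(3)+2, aromatic.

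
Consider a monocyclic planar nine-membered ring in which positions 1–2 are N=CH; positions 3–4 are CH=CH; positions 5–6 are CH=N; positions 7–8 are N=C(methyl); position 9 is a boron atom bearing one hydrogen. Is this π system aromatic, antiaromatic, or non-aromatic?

Antiaromatic

All ring atoms are sp² and supply a p orbital to the ring (each doubly-bonded ring atom is sp² with one p-orbital electron; each =N– nitrogen is pyridine-type (lone pair in the sp² plane, one electron in the p orbital); the boron has an empty p orbital); the conjugation is uninterrupted.
Tallying contributions gives 4 × 2 = 8 from the double-bond units + 0 from the BH atom = 8.
8 = 4(2); a planar, fully conjugated 4n system is antiaromatic.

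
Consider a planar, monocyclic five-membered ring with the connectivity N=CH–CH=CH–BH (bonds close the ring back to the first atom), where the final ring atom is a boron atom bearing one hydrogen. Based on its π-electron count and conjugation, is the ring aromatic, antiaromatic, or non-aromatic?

Antiaromatic

All ring atoms are sp² and supply a p orbital to the ring (every atom in a ring double bond is sp² and brings one electron to the p orbital; the doubly-bonded nitrogens are pyridine-type — their lone pairs lie in the ring plane, leaving one electron in the p orbital; the boron has an empty p orbital); the conjugation is uninterrupted.
π-electron count: 2 × 2 = 4 from the double-bond units + 0 from the BH atom = 4.
4 = 4(1); a planar, fully conjugated 4n system is antiaromatic.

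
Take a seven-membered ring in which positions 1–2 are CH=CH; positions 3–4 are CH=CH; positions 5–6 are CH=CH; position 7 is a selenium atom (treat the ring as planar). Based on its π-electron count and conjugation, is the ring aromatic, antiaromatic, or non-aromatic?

Antiaromatic

All ring atoms are sp² and supply a p orbital to the ring (each doubly-bonded ring atom is sp² with one p-orbital electron; the selenium donates one lone pair from its p orbital); the conjugation is uninterrupted.
π-electron count: 3 × 2 = 6 from the double-bond units + 2 from the Se atom = 8.
A 4n π count (8, n = 2) in a planar conjugated ring means antiaromatic.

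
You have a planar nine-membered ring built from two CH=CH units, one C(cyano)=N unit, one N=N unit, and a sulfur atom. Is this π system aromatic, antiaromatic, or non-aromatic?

Aromatic

Check conjugation: each doubly-bonded ring atom is sp² with one p-orbital electron; each =N– nitrogen is pyridine-type (lone pair in the sp² plane, one electron in the p orbital); the sulfur donates one lone pair from its p orbital — every position has a p orbital, so the cyclic π system is continuous.
Tallying contributions gives 4 × 2 = 8 from the double-bond units + 2 from the S atom = 10.
That gives a 4n+2 count (10, n = 2).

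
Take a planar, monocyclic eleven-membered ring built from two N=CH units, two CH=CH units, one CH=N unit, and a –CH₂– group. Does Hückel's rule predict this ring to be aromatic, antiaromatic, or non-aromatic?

Non-aromatic

Because the tetrahedral CH₂ carbon is sp³ and has no p orbital in the ring π system at the CH2 position, the π system cannot extend all the way around the ring.
Without a continuous loop of overlapping p orbitals the Hückel electron count never comes into play.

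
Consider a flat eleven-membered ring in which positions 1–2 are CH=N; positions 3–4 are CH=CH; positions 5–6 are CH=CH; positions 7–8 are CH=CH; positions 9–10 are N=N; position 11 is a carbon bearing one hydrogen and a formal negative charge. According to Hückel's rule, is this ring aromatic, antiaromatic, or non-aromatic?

Antiaromatic

Check conjugation: the double-bond atoms are sp², each contributing one p electron; each =N– nitrogen is pyridine-type (lone pair in the sp² plane, one electron in the p orbital); the carbanion's lone pair occupies the p orbital — every position has a p orbital, so the cyclic π system is continuous.
Tallying contributions gives 5 × 2 = 10 from the double-bond units + 2 from the CH(-) atom = 12.
A 4n π count (12, n = 3) in a planar conjugated ring means antiaromatic.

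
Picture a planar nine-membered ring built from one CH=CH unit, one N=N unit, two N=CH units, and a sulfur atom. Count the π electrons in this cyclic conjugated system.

10

Check conjugation: every atom in a ring double bond is sp² and brings one electron to the p orbital; the doubly-bonded nitrogens are pyridine-type — their lone pairs lie in the ring plane, leaving one electron in the p orbital; the sulfur donates one lone pair from its p orbital — every position has a p orbital, so the cyclic π system is continuous.
π-electron count: 4 × 2 = 8 from the double-bond units + 2 from the S atom = 10.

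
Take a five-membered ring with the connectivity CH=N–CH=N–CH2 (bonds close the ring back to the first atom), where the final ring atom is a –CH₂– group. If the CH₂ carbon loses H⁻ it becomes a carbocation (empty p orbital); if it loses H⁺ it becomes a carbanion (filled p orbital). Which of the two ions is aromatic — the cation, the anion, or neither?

The anion

In either ion the ring is fully conjugated: every atom, including the new sp² carbon, supplies a p orbital.
Cation: 2 × 2 + 0 = 4 π electrons → 4(1), antiaromatic.
Anion: 2 × 2 + 2 = 6 π electrons → 4(1)+2, aromatic.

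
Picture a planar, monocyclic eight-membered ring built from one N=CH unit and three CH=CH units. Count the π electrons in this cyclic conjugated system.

8

The p orbitals form a continuous loop: the double-bond atoms are sp², each contributing one p electron; the doubly-bonded nitrogens are pyridine-type — their lone pairs lie in the ring plane, leaving one electron in the p orbital. The ring is fully conjugated.
Counting π electrons: 4 × 2 = 8 from the 4 double-bond units.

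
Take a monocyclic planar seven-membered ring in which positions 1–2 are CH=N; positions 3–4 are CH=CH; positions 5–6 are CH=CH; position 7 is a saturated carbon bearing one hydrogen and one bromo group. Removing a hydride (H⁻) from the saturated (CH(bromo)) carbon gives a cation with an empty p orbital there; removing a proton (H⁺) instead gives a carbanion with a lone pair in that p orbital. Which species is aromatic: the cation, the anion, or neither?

The cation

Both ions have a continuous loop of p orbitals — each ring atom is sp².
Cation: 3 × 2 + 0 = 6 π electrons → 4(1)+2, aromatic.
Anion: 3 × 2 + 2 = 8 π electrons → 4(2), antiaromatic.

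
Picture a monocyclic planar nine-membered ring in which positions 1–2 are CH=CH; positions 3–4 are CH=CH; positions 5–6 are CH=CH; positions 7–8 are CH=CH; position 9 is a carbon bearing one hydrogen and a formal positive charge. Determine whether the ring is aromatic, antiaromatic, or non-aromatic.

Antiaromatic

Every ring atom contributes a p orbital perpendicular to the ring (the double-bond atoms are sp², each contributing one p electron; the carbocation has an empty p orbital), so the π system is cyclic and fully conjugated.
Adding the contributions, 4 × 2 = 8 from the double-bond units + 0 from the CH(+) atom = 8.
8 is a 4n count (n = 2), so the planar conjugated ring is antiaromatic.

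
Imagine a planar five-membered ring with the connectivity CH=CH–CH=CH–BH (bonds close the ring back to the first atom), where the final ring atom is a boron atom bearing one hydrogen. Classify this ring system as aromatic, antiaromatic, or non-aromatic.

Antiaromatic

Every ring atom contributes a p orbital perpendicular to the ring (every atom in a ring double bond is sp² and brings one electron to the p orbital; the boron has an empty p orbital), so the π system is cyclic and fully conjugated.
Tallying contributions gives 2 × 2 = 4 from the double-bond units + 0 from the BH atom = 4.
4 = 4(1); a planar, fully conjugated 4n system is antiaromatic.
(The species described is borole.)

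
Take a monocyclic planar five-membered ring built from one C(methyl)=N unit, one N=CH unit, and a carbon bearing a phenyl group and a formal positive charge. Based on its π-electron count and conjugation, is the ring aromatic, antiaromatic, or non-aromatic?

Antiaromatic

All ring atoms are sp² and supply a p orbital to the ring (the double-bond atoms are sp², each contributing one p electron; each =N– nitrogen is pyridine-type (lone pair in the sp² plane, one electron in the p orbital); the carbocation has an empty p orbital); the conjugation is uninterrupted.
Tallying contributions gives 2 × 2 = 4 from the double-bond units + 0 from the C(phenyl)(+) atom = 4.
A 4n π count (4, n = 1) in a planar conjugated ring means antiaromatic.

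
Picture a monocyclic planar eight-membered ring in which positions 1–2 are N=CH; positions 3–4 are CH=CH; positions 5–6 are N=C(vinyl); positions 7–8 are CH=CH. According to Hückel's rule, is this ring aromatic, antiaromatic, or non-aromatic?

Every ring atom contributes a p orbital perpendicular to the ring (each doubly-bonded ring atom is sp² with one p-orbital electron; each =N– nitrogen is pyridine-type (lone pair in the sp² plane, one electron in the p orbital)), so the π system is cyclic and fully conjugated.
π-electron count: 4 × 2 = 8 from the 4 double-bond units.
8 is a 4n count (n = 2), so the planar conjugated ring is antiaromatic.

Antiaromatic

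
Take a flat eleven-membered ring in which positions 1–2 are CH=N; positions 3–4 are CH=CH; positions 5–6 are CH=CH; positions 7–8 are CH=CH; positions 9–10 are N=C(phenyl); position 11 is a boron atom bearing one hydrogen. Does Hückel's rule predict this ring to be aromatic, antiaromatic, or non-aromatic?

Aromatic

Check conjugation: every atom in a ring double bond is sp² and brings one electron to the p orbital; each sp² =N– keeps its lone pair in-plane and puts one electron into the π system; the boron has an empty p orbital — every position has a p orbital, so the cyclic π system is continuous.
π-electron count: 5 × 2 = 10 from the double-bond units + 0 from the BH atom = 10.
Since 10 = 4·2 + 2, the ring meets the 4n+2 criterion.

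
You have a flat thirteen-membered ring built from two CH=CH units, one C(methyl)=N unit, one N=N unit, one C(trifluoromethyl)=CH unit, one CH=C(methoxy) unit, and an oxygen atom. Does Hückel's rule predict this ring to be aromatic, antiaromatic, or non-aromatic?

Aromatic

Check conjugation: the double-bond atoms are sp², each contributing one p electron; the doubly-bonded nitrogens are pyridine-type — their lone pairs lie in the ring plane, leaving one electron in the p orbital; the oxygen donates one lone pair from its p orbital — every position has a p orbital, so the cyclic π system is continuous.
Adding the contributions, 6 × 2 = 12 from the double-bond units + 2 from the O atom = 14.
That gives a 4n+2 count (14, n = 3).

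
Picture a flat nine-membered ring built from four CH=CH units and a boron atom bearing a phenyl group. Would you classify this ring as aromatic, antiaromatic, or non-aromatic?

All ring atoms are sp² and supply a p orbital to the ring (the double-bond atoms are sp², each contributing one p electron; the boron has an empty p orbital); the conjugation is uninterrupted.
Adding the contributions, 4 × 2 = 8 from the double-bond units + 0 from the B(phenyl) atom = 8.
A 4n π count (8, n = 2) in a planar conjugated ring means antiaromatic.

Antiaromatic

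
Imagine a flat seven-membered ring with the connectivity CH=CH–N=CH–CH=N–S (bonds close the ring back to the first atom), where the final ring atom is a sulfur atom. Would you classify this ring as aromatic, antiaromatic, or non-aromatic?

Antiaromatic

Check conjugation: the double-bond atoms are sp², each contributing one p electron; each sp² =N– keeps its lone pair in-plane and puts one electron into the π system; the sulfur donates one lone pair from its p orbital — every position has a p orbital, so the cyclic π system is continuous.
Counting π electrons: 3 × 2 = 6 from the double-bond units + 2 from the S atom = 8.
With 8 = 4·2 π electrons, Hückel's rule classifies the planar ring as antiaromatic.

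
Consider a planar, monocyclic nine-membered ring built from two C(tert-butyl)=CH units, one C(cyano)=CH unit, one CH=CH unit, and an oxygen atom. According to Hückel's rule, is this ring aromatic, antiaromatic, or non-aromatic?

The p orbitals form a continuous loop: every atom in a ring double bond is sp² and brings one electron to the p orbital; the oxygen donates one lone pair from its p orbital. The ring is fully conjugated.
π-electron count: 4 × 2 = 8 from the double-bond units + 2 from the O atom = 10.
Since 10 = 4·2 + 2, the ring meets the 4n+2 criterion.

Aromatic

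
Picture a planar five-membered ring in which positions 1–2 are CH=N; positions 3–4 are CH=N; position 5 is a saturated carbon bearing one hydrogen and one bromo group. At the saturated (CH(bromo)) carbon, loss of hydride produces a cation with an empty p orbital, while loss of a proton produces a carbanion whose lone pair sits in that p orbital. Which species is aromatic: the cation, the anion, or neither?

The anion

Once that carbon is sp², every ring atom has a p orbital and both ions are fully conjugated.
Cation: 2 × 2 + 0 = 4 π electrons → 4(1), antiaromatic.
Anion: 2 × 2 + 2 = 6 π electrons → 4(1)+2, aromatic.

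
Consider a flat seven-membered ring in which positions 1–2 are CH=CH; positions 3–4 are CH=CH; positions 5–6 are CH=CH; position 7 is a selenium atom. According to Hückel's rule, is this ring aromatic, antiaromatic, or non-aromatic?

Antiaromatic

Check conjugation: each doubly-bonded ring atom is sp² with one p-orbital electron; the selenium donates one lone pair from its p orbital — every position has a p orbital, so the cyclic π system is continuous.
Counting π electrons: 3 × 2 = 6 from the double-bond units + 2 from the Se atom = 8.
A 4n π count (8, n = 2) in a planar conjugated ring means antiaromatic.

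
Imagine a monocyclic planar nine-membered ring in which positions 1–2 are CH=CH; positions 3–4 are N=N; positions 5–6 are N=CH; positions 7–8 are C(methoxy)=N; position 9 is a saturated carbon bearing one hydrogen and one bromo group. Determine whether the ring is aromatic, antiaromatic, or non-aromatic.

The CH(bromo) position has four σ bonds — that saturated carbon is sp³ and has no p orbital in the ring π system — so the cyclic conjugation is interrupted.
A ring that is not fully conjugated cannot be aromatic or antiaromatic regardless of its π-electron count.

Non-aromatic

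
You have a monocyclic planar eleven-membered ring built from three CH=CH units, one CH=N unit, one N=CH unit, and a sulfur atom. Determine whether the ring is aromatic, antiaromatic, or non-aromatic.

Check conjugation: every atom in a ring double bond is sp² and brings one electron to the p orbital; each =N– nitrogen is pyridine-type (lone pair in the sp² plane, one electron in the p orbital); the sulfur donates one lone pair from its p orbital — every position has a p orbital, so the cyclic π system is continuous.
Tallying contributions gives 5 × 2 = 10 from the double-bond units + 2 from the S atom = 12.
A 4n π count (12, n = 3) in a planar conjugated ring means antiaromatic.

Antiaromatic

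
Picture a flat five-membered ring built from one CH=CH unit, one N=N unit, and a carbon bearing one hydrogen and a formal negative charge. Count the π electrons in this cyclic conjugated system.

All ring atoms are sp² and supply a p orbital to the ring (each doubly-bonded ring atom is sp² with one p-orbital electron; each sp² =N– keeps its lone pair in-plane and puts one electron into the π system; the carbanion's lone pair occupies the p orbital); the conjugation is uninterrupted.
Adding the contributions, 2 × 2 = 4 from the double-bond units + 2 from the CH(-) atom = 6.

6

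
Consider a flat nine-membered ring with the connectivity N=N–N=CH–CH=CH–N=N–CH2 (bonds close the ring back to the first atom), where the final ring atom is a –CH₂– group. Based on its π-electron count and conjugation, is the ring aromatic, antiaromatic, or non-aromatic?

Non-aromatic

The CH2 position has four σ bonds — the tetrahedral CH₂ carbon is sp³ and has no p orbital in the ring π system — so the cyclic conjugation is interrupted.
Hückel's rule only applies to fully conjugated rings, so this one is simply non-aromatic.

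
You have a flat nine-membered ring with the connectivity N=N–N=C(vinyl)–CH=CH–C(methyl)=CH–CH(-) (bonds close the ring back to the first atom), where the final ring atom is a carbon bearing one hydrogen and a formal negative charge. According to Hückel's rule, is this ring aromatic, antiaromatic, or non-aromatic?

The p orbitals form a continuous loop: each doubly-bonded ring atom is sp² with one p-orbital electron; each =N– nitrogen is pyridine-type (lone pair in the sp² plane, one electron in the p orbital); the carbanion's lone pair occupies the p orbital. The ring is fully conjugated.
π-electron count: 4 × 2 = 8 from the double-bond units + 2 from the CH(-) atom = 10.
10 = 4(2) + 2, which satisfies Hückel's 4n+2 rule.

Aromatic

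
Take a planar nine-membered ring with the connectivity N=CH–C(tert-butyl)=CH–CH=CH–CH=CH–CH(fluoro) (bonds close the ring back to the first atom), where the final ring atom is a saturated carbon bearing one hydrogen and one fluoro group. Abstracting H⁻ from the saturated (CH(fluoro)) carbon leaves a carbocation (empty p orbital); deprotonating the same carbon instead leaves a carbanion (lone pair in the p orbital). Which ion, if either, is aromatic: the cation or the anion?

In either ion the ring is fully conjugated: every atom, including the new sp² carbon, supplies a p orbital.
Cation: 4 × 2 + 0 = 8 π electrons → 4(2), antiaromatic.
Anion: 4 × 2 + 2 = 10 π electrons → 4(2)+2, aromatic.

The anion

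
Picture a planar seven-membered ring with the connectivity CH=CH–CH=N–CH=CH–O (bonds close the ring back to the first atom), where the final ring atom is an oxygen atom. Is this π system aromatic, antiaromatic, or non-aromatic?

All ring atoms are sp² and supply a p orbital to the ring (each doubly-bonded ring atom is sp² with one p-orbital electron; each sp² =N– keeps its lone pair in-plane and puts one electron into the π system; the oxygen donates one lone pair from its p orbital); the conjugation is uninterrupted.
π-electron count: 3 × 2 = 6 from the double-bond units + 2 from the O atom = 8.
A 4n π count (8, n = 2) in a planar conjugated ring means antiaromatic.

Antiaromatic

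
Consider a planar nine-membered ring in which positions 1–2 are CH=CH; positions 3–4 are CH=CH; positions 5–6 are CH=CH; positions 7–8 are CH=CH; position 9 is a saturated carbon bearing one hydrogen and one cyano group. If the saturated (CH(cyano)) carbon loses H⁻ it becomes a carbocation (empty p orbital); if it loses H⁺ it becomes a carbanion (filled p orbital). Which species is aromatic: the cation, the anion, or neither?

The anion

In either ion the ring is fully conjugated: every atom, including the new sp² carbon, supplies a p orbital.
Cation: 4 × 2 + 0 = 8 π electrons → 4(2), antiaromatic.
Anion: 4 × 2 + 2 = 10 π electrons → 4(2)+2, aromatic.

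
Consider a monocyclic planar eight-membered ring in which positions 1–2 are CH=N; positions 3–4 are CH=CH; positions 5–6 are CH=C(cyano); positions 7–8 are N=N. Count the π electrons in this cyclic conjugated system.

All ring atoms are sp² and supply a p orbital to the ring (each doubly-bonded ring atom is sp² with one p-orbital electron; the doubly-bonded nitrogens are pyridine-type — their lone pairs lie in the ring plane, leaving one electron in the p orbital); the conjugation is uninterrupted.
Tallying contributions gives 4 × 2 = 8 from the 4 double-bond units.

8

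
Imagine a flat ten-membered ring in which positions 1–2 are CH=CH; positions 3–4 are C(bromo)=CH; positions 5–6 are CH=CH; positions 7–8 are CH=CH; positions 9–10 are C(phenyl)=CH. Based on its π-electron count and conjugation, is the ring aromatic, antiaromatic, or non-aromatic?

Every ring atom contributes a p orbital perpendicular to the ring (each doubly-bonded ring atom is sp² with one p-orbital electron), so the π system is cyclic and fully conjugated.
π-electron count: 5 × 2 = 10 from the 5 double-bond units.
10 = 4(2) + 2, which satisfies Hückel's 4n+2 rule.

Aromatic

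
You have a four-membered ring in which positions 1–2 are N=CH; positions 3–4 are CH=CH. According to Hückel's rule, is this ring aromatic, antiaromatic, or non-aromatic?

Antiaromatic

Every ring atom contributes a p orbital perpendicular to the ring (the double-bond atoms are sp², each contributing one p electron; each =N– nitrogen is pyridine-type (lone pair in the sp² plane, one electron in the p orbital)), so the π system is cyclic and fully conjugated.
π-electron count: 2 × 2 = 4 from the 2 double-bond units.
A 4n π count (4, n = 1) in a planar conjugated ring means antiaromatic.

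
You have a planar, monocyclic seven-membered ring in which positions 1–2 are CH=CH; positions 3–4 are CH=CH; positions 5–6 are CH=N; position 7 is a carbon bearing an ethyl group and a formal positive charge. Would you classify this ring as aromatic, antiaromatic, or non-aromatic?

Aromatic

Check conjugation: each doubly-bonded ring atom is sp² with one p-orbital electron; each sp² =N– keeps its lone pair in-plane and puts one electron into the π system; the carbocation has an empty p orbital — every position has a p orbital, so the cyclic π system is continuous.
π-electron count: 3 × 2 = 6 from the double-bond units + 0 from the C(ethyl)(+) atom = 6.
Since 6 = 4·1 + 2, the ring meets the 4n+2 criterion.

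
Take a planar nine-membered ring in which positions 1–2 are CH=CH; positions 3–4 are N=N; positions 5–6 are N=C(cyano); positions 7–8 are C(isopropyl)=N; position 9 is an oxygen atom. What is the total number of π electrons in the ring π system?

Check conjugation: the double-bond atoms are sp², each contributing one p electron; each =N– nitrogen is pyridine-type (lone pair in the sp² plane, one electron in the p orbital); the oxygen donates one lone pair from its p orbital — every position has a p orbital, so the cyclic π system is continuous.
Tallying contributions gives 4 × 2 = 8 from the double-bond units + 2 from the O atom = 10.

10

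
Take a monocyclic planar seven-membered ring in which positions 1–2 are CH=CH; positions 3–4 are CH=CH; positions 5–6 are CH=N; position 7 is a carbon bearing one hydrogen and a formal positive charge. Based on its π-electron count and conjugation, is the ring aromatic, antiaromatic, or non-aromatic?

All ring atoms are sp² and supply a p orbital to the ring (the double-bond atoms are sp², each contributing one p electron; the doubly-bonded nitrogens are pyridine-type — their lone pairs lie in the ring plane, leaving one electron in the p orbital; the carbocation has an empty p orbital); the conjugation is uninterrupted.
Adding the contributions, 3 × 2 = 6 from the double-bond units + 0 from the CH(+) atom = 6.
Since 6 = 4·1 + 2, the ring meets the 4n+2 criterion.

Aromatic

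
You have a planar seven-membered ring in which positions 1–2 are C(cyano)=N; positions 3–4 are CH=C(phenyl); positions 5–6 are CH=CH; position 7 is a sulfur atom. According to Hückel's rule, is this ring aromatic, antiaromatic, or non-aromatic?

The p orbitals form a continuous loop: every atom in a ring double bond is sp² and brings one electron to the p orbital; the doubly-bonded nitrogens are pyridine-type — their lone pairs lie in the ring plane, leaving one electron in the p orbital; the sulfur donates one lone pair from its p orbital. The ring is fully conjugated.
Adding the contributions, 3 × 2 = 6 from the double-bond units + 2 from the S atom = 8.
A 4n π count (8, n = 2) in a planar conjugated ring means antiaromatic.

Antiaromatic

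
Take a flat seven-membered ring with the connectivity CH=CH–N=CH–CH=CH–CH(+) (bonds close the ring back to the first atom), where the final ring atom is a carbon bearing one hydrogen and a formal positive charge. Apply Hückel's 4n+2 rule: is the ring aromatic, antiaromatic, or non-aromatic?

All ring atoms are sp² and supply a p orbital to the ring (every atom in a ring double bond is sp² and brings one electron to the p orbital; the doubly-bonded nitrogens are pyridine-type — their lone pairs lie in the ring plane, leaving one electron in the p orbital; the carbocation has an empty p orbital); the conjugation is uninterrupted.
Adding the contributions, 3 × 2 = 6 from the double-bond units + 0 from the CH(+) atom = 6.
6 = 4(1) + 2, which satisfies Hückel's 4n+2 rule.

Aromatic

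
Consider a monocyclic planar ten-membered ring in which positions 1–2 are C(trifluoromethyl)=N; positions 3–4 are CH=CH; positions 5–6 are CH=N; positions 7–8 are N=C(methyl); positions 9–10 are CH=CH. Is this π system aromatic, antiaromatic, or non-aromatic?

All ring atoms are sp² and supply a p orbital to the ring (the double-bond atoms are sp², each contributing one p electron; each =N– nitrogen is pyridine-type (lone pair in the sp² plane, one electron in the p orbital)); the conjugation is uninterrupted.
Adding the contributions, 5 × 2 = 10 from the 5 double-bond units.
Since 10 = 4·2 + 2, the ring meets the 4n+2 criterion.

Aromatic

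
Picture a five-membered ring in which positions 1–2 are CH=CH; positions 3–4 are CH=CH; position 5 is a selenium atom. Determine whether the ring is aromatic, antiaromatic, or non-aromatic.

Aromatic

Every ring atom contributes a p orbital perpendicular to the ring (every atom in a ring double bond is sp² and brings one electron to the p orbital; the selenium donates one lone pair from its p orbital), so the π system is cyclic and fully conjugated.
Tallying contributions gives 2 × 2 = 4 from the double-bond units + 2 from the Se atom = 6.
With 6 π electrons (n = 1), the Hückel 4n+2 condition holds.
(The species described is selenophene.)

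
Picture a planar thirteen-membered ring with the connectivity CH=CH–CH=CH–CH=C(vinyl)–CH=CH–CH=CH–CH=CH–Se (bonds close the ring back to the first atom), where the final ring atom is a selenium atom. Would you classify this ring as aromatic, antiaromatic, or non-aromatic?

Aromatic

The p orbitals form a continuous loop: the double-bond atoms are sp², each contributing one p electron; the selenium donates one lone pair from its p orbital. The ring is fully conjugated.
Tallying contributions gives 6 × 2 = 12 from the double-bond units + 2 from the Se atom = 14.
14 = 4(3) + 2, which satisfies Hückel's 4n+2 rule.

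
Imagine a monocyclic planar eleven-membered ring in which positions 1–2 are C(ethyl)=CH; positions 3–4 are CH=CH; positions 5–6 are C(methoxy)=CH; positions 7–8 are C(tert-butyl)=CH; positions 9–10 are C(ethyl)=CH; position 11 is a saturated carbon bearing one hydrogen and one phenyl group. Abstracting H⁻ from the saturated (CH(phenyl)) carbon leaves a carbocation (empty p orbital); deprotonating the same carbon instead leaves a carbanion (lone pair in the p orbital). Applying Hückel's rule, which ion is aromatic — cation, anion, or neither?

In both ions every ring atom is sp² and contributes a p orbital, so both rings are fully conjugated.
Cation: 5 × 2 + 0 = 10 π electrons → 4(2)+2, aromatic.
Anion: 5 × 2 + 2 = 12 π electrons → 4(3), antiaromatic.

The cation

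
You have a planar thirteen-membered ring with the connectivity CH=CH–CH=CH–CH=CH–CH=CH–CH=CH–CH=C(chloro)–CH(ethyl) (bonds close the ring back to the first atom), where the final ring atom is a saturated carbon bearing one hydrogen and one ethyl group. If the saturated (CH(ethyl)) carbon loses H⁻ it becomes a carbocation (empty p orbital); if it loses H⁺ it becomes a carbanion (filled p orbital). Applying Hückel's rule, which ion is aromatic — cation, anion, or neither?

Both ions have a continuous loop of p orbitals — each ring atom is sp².
Cation: 6 × 2 + 0 = 12 π electrons → 4(3), antiaromatic.
Anion: 6 × 2 + 2 = 14 π electrons → 4(3)+2, aromatic.

The anion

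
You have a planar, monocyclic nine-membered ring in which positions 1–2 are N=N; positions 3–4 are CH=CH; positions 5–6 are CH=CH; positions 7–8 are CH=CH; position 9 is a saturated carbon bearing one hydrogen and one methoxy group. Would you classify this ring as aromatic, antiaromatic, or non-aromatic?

Non-aromatic

Because that saturated carbon is sp³ and has no p orbital in the ring π system at the CH(methoxy) position, the π system cannot extend all the way around the ring.
Without a continuous loop of overlapping p orbitals the Hückel electron count never comes into play.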